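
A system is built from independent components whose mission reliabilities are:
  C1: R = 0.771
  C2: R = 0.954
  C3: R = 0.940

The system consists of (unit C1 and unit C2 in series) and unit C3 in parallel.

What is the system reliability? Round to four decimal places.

Series (C1 and C2): 0.771000 × 0.954000 = 0.735534
Parallel ([0.735534] and C3): 1 − (1 − 0.735534)(1 − 0.940000) = 0.9841

0.9841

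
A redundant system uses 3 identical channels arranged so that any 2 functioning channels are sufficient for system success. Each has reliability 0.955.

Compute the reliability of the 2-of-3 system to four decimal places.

0.9941

R = Σ_{i=2}^{3} C(3,i) p^i (1−p)^{3−i} with p = 0.955
C(3,2)·0.955^2·0.045^1 = 0.123123
C(3,3)·0.955^3·0.045^0 = 0.870984
Sum = 0.9941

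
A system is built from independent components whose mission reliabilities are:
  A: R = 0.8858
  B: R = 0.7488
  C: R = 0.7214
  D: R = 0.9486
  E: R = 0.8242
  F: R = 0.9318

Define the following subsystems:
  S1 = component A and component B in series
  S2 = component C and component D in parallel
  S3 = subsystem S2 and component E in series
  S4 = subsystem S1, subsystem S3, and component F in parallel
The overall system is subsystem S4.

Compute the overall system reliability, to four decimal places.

Series (A and B): 0.885800 × 0.748800 = 0.663287
Parallel (C and D): 1 − (1 − 0.721400)(1 − 0.948600) = 0.985680
Series ([0.985680] and E): 0.985680 × 0.824200 = 0.812397
Parallel ([0.663287], [0.812397], and F): 1 − (1 − 0.663287)(1 − 0.812397)(1 − 0.931800) = 0.9957

0.9957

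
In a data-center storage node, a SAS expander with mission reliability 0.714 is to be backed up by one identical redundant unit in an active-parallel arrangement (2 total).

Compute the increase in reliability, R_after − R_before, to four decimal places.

0.2042

R_before = 0.714
R_after = 1 − (1 − 0.714)^2 = 0.9182
ΔR = 0.9182 − 0.714 = 0.2042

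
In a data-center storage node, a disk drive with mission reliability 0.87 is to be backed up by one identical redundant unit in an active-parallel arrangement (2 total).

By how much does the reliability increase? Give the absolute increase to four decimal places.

0.1131

R_before = 0.87
R_after = 1 − (1 − 0.87)^2 = 0.9831
ΔR = 0.9831 − 0.87 = 0.1131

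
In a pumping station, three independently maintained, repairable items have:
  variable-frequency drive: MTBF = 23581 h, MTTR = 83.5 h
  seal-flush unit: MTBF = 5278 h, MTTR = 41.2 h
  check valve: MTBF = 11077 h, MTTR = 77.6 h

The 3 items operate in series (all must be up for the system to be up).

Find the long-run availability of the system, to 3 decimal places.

A(variable-frequency drive) = MTBF/(MTBF+MTTR) = 23581/(23581+83.5) = 0.996472
A(seal-flush unit) = MTBF/(MTBF+MTTR) = 5278/(5278+41.2) = 0.992254
A(check valve) = MTBF/(MTBF+MTTR) = 11077/(11077+77.6) = 0.993043
Series availability: 0.996472 × 0.992254 × 0.993043 = 0.982

0.982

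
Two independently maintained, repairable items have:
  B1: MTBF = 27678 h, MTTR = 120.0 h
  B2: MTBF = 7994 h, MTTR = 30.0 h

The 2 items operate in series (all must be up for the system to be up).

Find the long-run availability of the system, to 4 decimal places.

A(B1) = MTBF/(MTBF+MTTR) = 27678/(27678+120.0) = 0.995683
A(B2) = MTBF/(MTBF+MTTR) = 7994/(7994+30.0) = 0.996261
Series availability: 0.995683 × 0.996261 = 0.9920

0.9920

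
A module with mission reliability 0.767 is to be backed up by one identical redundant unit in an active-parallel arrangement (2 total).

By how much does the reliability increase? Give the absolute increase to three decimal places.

0.179

R_before = 0.767
R_after = 1 − (1 − 0.767)^2 = 0.946
ΔR = 0.946 − 0.767 = 0.179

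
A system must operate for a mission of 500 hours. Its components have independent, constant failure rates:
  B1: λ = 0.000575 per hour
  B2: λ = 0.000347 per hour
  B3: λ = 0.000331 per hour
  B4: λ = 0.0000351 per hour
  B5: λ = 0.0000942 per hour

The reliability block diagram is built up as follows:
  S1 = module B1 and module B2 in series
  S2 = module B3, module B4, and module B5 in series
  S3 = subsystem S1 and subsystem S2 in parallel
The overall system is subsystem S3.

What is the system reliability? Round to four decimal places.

R(B1) = exp(−0.000575 × 500) = 0.750137
R(B2) = exp(−0.000347 × 500) = 0.840717
R(B3) = exp(−0.000331 × 500) = 0.847470
R(B4) = exp(−0.0000351 × 500) = 0.982603
R(B5) = exp(−0.0000942 × 500) = 0.953992
Series (B1 and B2): 0.750137 × 0.840717 = 0.630653
Series (B3, B4, and B5): 0.847470 × 0.982603 × 0.953992 = 0.794414
Parallel ([0.630653] and [0.794414]): 1 − (1 − 0.630653)(1 − 0.794414) = 0.9241

0.9241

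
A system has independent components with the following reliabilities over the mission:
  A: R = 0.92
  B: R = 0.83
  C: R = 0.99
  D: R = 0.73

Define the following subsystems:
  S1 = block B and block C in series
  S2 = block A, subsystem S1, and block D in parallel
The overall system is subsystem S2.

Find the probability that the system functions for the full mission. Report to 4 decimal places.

0.9961

Series (B and C): 0.830000 × 0.990000 = 0.821700
Parallel (A, [0.821700], and D): 1 − (1 − 0.920000)(1 − 0.821700)(1 − 0.730000) = 0.9961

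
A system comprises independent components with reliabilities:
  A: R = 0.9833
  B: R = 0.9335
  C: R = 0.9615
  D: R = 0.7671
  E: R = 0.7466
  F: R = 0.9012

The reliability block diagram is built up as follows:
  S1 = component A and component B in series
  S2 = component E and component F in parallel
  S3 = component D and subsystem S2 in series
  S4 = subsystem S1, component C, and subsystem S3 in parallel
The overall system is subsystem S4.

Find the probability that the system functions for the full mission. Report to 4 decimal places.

Series (A and B): 0.983300 × 0.933500 = 0.917911
Parallel (E and F): 1 − (1 − 0.746600)(1 − 0.901200) = 0.974964
Series (D and [0.974964]): 0.767100 × 0.974964 = 0.747895
Parallel ([0.917911], C, and [0.747895]): 1 − (1 − 0.917911)(1 − 0.961500)(1 − 0.747895) = 0.9992

0.9992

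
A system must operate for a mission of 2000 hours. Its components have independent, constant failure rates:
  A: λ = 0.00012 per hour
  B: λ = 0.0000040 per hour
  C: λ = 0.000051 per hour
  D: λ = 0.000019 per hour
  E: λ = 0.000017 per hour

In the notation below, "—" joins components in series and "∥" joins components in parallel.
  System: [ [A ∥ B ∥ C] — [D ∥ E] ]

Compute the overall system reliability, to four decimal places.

0.9986

R(A) = exp(−0.00012 × 2000) = 0.786628
R(B) = exp(−0.0000040 × 2000) = 0.992032
R(C) = exp(−0.000051 × 2000) = 0.903030
R(D) = exp(−0.000019 × 2000) = 0.962713
R(E) = exp(−0.000017 × 2000) = 0.966572
Parallel (A, B, and C): 1 − (1 − 0.786628)(1 − 0.992032)(1 − 0.903030) = 0.999835
Parallel (D and E): 1 − (1 − 0.962713)(1 − 0.966572) = 0.998754
Series ([0.999835] and [0.998754]): 0.999835 × 0.998754 = 0.9986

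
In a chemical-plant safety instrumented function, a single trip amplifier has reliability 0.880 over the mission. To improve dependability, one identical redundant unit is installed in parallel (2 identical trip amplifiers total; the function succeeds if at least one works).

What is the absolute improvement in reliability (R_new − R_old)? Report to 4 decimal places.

0.1056

R_before = 0.880
R_after = 1 − (1 − 0.880)^2 = 0.9856
ΔR = 0.9856 − 0.880 = 0.1056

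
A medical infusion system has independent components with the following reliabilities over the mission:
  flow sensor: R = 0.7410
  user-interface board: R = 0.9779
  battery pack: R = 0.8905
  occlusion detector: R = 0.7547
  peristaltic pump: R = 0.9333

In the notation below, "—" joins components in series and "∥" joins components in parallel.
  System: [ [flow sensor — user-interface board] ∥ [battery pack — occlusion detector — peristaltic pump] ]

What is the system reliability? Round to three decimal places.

0.897

Series (flow sensor and user-interface board): 0.74100 × 0.97790 = 0.72462
Series (battery pack, occlusion detector, and peristaltic pump): 0.89050 × 0.75470 × 0.93330 = 0.62723
Parallel ([0.72462] and [0.62723]): 1 − (1 − 0.72462)(1 − 0.62723) = 0.897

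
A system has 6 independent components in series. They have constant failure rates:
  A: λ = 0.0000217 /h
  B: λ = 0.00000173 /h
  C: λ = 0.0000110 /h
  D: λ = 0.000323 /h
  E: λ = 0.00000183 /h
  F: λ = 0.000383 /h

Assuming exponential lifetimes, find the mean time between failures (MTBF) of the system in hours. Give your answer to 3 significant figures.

1350

Series of exponential components: λ_sys = Σ λ_i
λ_sys = 0.0000217 + 0.00000173 + 0.0000110 + 0.000323 + 0.00000183 + 0.000383 = 7.4226e-04 /h
MTBF = 1 / λ_sys = 1350 h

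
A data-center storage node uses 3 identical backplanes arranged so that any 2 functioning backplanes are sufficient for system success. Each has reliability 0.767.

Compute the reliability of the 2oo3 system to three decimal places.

R = Σ_{i=2}^{3} C(3,i) p^i (1−p)^{3−i} with p = 0.767
C(3,2)·0.767^2·0.233^1 = 0.41121
C(3,3)·0.767^3·0.233^0 = 0.45122
Sum = 0.862

0.862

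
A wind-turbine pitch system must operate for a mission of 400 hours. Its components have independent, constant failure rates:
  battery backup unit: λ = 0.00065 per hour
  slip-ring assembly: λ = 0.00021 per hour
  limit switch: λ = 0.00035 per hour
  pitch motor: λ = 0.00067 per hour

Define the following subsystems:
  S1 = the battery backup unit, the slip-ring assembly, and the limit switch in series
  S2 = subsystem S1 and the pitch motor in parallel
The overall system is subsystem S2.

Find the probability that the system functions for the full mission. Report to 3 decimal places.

R(battery backup unit) = exp(−0.00065 × 400) = 0.77105
R(slip-ring assembly) = exp(−0.00021 × 400) = 0.91943
R(limit switch) = exp(−0.00035 × 400) = 0.86936
R(pitch motor) = exp(−0.00067 × 400) = 0.76491
Series (battery backup unit, slip-ring assembly, and limit switch): 0.77105 × 0.91943 × 0.86936 = 0.61631
Parallel ([0.61631] and pitch motor): 1 − (1 − 0.61631)(1 − 0.76491) = 0.910

0.910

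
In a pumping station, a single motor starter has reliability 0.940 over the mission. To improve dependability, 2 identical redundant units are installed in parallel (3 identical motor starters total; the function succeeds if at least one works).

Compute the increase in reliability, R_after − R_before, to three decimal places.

0.060

R_before = 0.940
R_after = 1 − (1 − 0.940)^3 = 1.000
ΔR = 1.000 − 0.940 = 0.060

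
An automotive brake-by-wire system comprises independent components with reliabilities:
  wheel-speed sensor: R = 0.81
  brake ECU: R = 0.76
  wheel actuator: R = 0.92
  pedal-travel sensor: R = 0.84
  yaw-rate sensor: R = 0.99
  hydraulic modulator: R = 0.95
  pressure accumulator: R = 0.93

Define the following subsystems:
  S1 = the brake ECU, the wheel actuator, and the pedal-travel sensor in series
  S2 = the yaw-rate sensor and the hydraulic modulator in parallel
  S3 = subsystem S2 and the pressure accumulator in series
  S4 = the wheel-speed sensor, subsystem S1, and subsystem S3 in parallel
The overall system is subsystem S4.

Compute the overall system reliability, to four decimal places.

0.9945

Series (brake ECU, wheel actuator, and pedal-travel sensor): 0.760000 × 0.920000 × 0.840000 = 0.587328
Parallel (yaw-rate sensor and hydraulic modulator): 1 − (1 − 0.990000)(1 − 0.950000) = 0.999500
Series ([0.999500] and pressure accumulator): 0.999500 × 0.930000 = 0.929535
Parallel (wheel-speed sensor, [0.587328], and [0.929535]): 1 − (1 − 0.810000)(1 − 0.587328)(1 − 0.929535) = 0.9945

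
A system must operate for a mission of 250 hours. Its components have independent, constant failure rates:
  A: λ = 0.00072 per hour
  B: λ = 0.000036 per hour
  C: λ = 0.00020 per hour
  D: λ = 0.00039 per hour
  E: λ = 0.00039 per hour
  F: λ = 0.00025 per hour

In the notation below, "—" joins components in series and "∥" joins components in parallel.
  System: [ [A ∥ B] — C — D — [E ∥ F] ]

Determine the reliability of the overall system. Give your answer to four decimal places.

R(A) = exp(−0.00072 × 250) = 0.835270
R(B) = exp(−0.000036 × 250) = 0.991040
R(C) = exp(−0.00020 × 250) = 0.951229
R(D) = exp(−0.00039 × 250) = 0.907102
R(E) = exp(−0.00039 × 250) = 0.907102
R(F) = exp(−0.00025 × 250) = 0.939413
Parallel (A and B): 1 − (1 − 0.835270)(1 − 0.991040) = 0.998524
Parallel (E and F): 1 − (1 − 0.907102)(1 − 0.939413) = 0.994372
Series ([0.998524], C, D, and [0.994372]): 0.998524 × 0.951229 × 0.907102 × 0.994372 = 0.8567

0.8567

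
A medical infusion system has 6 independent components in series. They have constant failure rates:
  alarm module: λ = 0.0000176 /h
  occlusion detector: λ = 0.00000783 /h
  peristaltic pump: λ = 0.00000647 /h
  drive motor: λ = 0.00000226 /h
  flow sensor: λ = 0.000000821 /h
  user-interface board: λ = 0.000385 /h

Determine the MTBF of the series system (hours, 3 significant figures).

Series of exponential components: λ_sys = Σ λ_i
λ_sys = 0.0000176 + 0.00000783 + 0.00000647 + 0.00000226 + 0.000000821 + 0.000385 = 4.1998e-04 /h
MTBF = 1 / λ_sys = 2380 h

2380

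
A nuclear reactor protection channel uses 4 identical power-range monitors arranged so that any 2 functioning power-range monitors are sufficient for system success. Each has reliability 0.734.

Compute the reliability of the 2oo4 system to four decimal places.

R = Σ_{i=2}^{4} C(4,i) p^i (1−p)^{4−i} with p = 0.734
C(4,2)·0.734^2·0.266^2 = 0.228721
C(4,3)·0.734^3·0.266^1 = 0.420756
C(4,4)·0.734^4·0.266^0 = 0.290258
Sum = 0.9397

0.9397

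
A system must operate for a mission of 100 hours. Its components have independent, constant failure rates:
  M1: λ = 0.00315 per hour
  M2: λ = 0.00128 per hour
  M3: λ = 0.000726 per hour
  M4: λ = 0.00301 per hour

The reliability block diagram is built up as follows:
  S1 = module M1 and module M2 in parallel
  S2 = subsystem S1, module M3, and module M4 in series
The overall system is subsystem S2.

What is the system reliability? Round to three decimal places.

0.666

R(M1) = exp(−0.00315 × 100) = 0.72979
R(M2) = exp(−0.00128 × 100) = 0.87985
R(M3) = exp(−0.000726 × 100) = 0.92997
R(M4) = exp(−0.00301 × 100) = 0.74008
Parallel (M1 and M2): 1 − (1 − 0.72979)(1 − 0.87985) = 0.96753
Series ([0.96753], M3, and M4): 0.96753 × 0.92997 × 0.74008 = 0.666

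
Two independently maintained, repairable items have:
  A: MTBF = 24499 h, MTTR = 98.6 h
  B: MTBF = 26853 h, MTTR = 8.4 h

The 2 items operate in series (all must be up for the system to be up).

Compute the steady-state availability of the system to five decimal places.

0.99568

A(A) = MTBF/(MTBF+MTTR) = 24499/(24499+98.6) = 0.995991
A(B) = MTBF/(MTBF+MTTR) = 26853/(26853+8.4) = 0.999687
Series availability: 0.995991 × 0.999687 = 0.99568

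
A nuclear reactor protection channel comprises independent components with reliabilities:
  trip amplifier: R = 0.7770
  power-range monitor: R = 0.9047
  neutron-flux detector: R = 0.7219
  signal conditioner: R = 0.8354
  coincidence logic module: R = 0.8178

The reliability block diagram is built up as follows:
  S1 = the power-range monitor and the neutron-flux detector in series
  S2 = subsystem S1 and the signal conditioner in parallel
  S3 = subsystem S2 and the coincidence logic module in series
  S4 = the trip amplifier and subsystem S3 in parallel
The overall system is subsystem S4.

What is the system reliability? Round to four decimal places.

0.9490

Series (power-range monitor and neutron-flux detector): 0.904700 × 0.721900 = 0.653103
Parallel ([0.653103] and signal conditioner): 1 − (1 − 0.653103)(1 − 0.835400) = 0.942901
Series ([0.942901] and coincidence logic module): 0.942901 × 0.817800 = 0.771104
Parallel (trip amplifier and [0.771104]): 1 − (1 − 0.777000)(1 − 0.771104) = 0.9490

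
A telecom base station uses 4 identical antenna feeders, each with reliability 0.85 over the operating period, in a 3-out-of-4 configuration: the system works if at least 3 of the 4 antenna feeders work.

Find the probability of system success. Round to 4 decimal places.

R = Σ_{i=3}^{4} C(4,i) p^i (1−p)^{4−i} with p = 0.85
C(4,3)·0.85^3·0.15^1 = 0.368475
C(4,4)·0.85^4·0.15^0 = 0.522006
Sum = 0.8905

0.8905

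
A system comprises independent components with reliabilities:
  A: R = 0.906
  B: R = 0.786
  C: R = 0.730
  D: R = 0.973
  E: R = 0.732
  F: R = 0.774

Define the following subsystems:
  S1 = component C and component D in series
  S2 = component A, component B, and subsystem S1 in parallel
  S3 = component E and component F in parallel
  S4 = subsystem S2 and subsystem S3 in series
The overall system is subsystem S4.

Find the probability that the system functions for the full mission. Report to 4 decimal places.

0.9340

Series (C and D): 0.730000 × 0.973000 = 0.710290
Parallel (A, B, and [0.710290]): 1 − (1 − 0.906000)(1 − 0.786000)(1 − 0.710290) = 0.994172
Parallel (E and F): 1 − (1 − 0.732000)(1 − 0.774000) = 0.939432
Series ([0.994172] and [0.939432]): 0.994172 × 0.939432 = 0.9340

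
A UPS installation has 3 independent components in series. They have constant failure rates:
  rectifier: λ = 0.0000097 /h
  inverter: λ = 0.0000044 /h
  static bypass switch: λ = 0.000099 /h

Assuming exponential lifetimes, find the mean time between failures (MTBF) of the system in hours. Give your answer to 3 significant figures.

8840

Series of exponential components: λ_sys = Σ λ_i
λ_sys = 0.0000097 + 0.0000044 + 0.000099 = 1.1310e-04 /h
MTBF = 1 / λ_sys = 8840 h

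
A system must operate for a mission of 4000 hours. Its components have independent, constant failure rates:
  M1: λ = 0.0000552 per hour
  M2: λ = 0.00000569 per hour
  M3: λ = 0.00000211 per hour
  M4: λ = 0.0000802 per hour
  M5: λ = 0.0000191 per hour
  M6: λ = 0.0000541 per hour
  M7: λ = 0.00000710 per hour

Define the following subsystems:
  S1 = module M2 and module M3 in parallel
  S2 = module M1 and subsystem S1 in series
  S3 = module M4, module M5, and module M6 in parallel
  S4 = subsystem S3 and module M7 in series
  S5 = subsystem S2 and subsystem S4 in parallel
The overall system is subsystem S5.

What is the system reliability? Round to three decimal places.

0.994

R(M1) = exp(−0.0000552 × 4000) = 0.80188
R(M2) = exp(−0.00000569 × 4000) = 0.97750
R(M3) = exp(−0.00000211 × 4000) = 0.99160
R(M4) = exp(−0.0000802 × 4000) = 0.72557
R(M5) = exp(−0.0000191 × 4000) = 0.92645
R(M6) = exp(−0.0000541 × 4000) = 0.80541
R(M7) = exp(−0.00000710 × 4000) = 0.97200
Parallel (M2 and M3): 1 − (1 − 0.97750)(1 − 0.99160) = 0.99981
Series (M1 and [0.99981]): 0.80188 × 0.99981 = 0.80173
Parallel (M4, M5, and M6): 1 − (1 − 0.72557)(1 − 0.92645)(1 − 0.80541) = 0.99607
Series ([0.99607] and M7): 0.99607 × 0.97200 = 0.96818
Parallel ([0.80173] and [0.96818]): 1 − (1 − 0.80173)(1 − 0.96818) = 0.994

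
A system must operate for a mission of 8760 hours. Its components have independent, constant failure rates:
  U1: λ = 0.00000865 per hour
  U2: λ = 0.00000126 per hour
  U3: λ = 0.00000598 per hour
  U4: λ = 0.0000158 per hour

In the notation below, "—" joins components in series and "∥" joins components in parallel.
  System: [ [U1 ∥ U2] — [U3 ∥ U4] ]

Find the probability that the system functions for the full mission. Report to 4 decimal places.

0.9926

R(U1) = exp(−0.00000865 × 8760) = 0.927026
R(U2) = exp(−0.00000126 × 8760) = 0.989023
R(U3) = exp(−0.00000598 × 8760) = 0.948964
R(U4) = exp(−0.0000158 × 8760) = 0.870743
Parallel (U1 and U2): 1 − (1 − 0.927026)(1 − 0.989023) = 0.999199
Parallel (U3 and U4): 1 − (1 − 0.948964)(1 − 0.870743) = 0.993403
Series ([0.999199] and [0.993403]): 0.999199 × 0.993403 = 0.9926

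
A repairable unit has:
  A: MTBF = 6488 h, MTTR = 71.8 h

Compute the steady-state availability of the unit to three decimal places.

0.989

A(A) = MTBF/(MTBF+MTTR) = 6488/(6488+71.8) = 0.989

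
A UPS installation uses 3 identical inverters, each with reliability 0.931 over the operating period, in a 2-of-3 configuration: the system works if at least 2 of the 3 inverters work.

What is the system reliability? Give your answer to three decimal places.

R = Σ_{i=2}^{3} C(3,i) p^i (1−p)^{3−i} with p = 0.931
C(3,2)·0.931^2·0.069^1 = 0.17942
C(3,3)·0.931^3·0.069^0 = 0.80695
Sum = 0.986

0.986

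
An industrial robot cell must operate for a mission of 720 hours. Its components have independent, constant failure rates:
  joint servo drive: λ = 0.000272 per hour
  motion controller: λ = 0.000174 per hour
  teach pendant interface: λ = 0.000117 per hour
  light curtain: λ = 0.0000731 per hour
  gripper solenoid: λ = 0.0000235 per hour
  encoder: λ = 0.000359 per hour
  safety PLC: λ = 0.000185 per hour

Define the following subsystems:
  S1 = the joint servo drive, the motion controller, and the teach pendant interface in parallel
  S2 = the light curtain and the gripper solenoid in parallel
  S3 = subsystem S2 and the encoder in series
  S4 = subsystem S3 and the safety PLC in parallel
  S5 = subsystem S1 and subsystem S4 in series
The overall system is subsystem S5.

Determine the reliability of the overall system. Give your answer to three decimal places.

R(joint servo drive) = exp(−0.000272 × 720) = 0.82214
R(motion controller) = exp(−0.000174 × 720) = 0.88225
R(teach pendant interface) = exp(−0.000117 × 720) = 0.91921
R(light curtain) = exp(−0.0000731 × 720) = 0.94873
R(gripper solenoid) = exp(−0.0000235 × 720) = 0.98322
R(encoder) = exp(−0.000359 × 720) = 0.77222
R(safety PLC) = exp(−0.000185 × 720) = 0.87529
Parallel (joint servo drive, motion controller, and teach pendant interface): 1 − (1 − 0.82214)(1 − 0.88225)(1 − 0.91921) = 0.99831
Parallel (light curtain and gripper solenoid): 1 − (1 − 0.94873)(1 − 0.98322) = 0.99914
Series ([0.99914] and encoder): 0.99914 × 0.77222 = 0.77156
Parallel ([0.77156] and safety PLC): 1 − (1 − 0.77156)(1 − 0.87529) = 0.97151
Series ([0.99831] and [0.97151]): 0.99831 × 0.97151 = 0.970

0.970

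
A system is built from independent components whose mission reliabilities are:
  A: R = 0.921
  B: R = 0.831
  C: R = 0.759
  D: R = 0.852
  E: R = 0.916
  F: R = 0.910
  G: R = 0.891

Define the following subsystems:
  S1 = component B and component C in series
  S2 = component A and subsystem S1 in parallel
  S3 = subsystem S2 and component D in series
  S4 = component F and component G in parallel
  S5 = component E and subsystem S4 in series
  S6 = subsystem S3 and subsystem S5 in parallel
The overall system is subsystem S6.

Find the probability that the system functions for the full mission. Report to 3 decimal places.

Series (B and C): 0.83100 × 0.75900 = 0.63073
Parallel (A and [0.63073]): 1 − (1 − 0.92100)(1 − 0.63073) = 0.97083
Series ([0.97083] and D): 0.97083 × 0.85200 = 0.82715
Parallel (F and G): 1 − (1 − 0.91000)(1 − 0.89100) = 0.99019
Series (E and [0.99019]): 0.91600 × 0.99019 = 0.90701
Parallel ([0.82715] and [0.90701]): 1 − (1 − 0.82715)(1 − 0.90701) = 0.984

0.984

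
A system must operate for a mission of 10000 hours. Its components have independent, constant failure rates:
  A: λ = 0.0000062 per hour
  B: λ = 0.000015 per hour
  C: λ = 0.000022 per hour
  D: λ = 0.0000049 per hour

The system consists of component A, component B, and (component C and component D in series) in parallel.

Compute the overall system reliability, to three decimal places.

R(A) = exp(−0.0000062 × 10000) = 0.93988
R(B) = exp(−0.000015 × 10000) = 0.86071
R(C) = exp(−0.000022 × 10000) = 0.80252
R(D) = exp(−0.0000049 × 10000) = 0.95218
Series (C and D): 0.80252 × 0.95218 = 0.76414
Parallel (A, B, and [0.76414]): 1 − (1 − 0.93988)(1 − 0.86071)(1 − 0.76414) = 0.998

0.998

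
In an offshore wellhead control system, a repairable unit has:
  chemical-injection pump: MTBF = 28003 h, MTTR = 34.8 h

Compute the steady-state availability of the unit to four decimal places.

0.9988

A(chemical-injection pump) = MTBF/(MTBF+MTTR) = 28003/(28003+34.8) = 0.9988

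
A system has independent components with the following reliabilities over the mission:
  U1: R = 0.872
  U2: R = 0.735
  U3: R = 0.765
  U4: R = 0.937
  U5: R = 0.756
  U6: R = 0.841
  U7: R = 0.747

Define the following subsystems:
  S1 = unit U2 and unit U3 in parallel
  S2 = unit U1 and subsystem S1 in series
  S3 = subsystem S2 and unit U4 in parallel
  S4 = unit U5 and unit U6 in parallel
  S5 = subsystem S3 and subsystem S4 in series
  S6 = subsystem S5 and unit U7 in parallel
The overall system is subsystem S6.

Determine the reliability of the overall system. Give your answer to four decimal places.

Parallel (U2 and U3): 1 − (1 − 0.735000)(1 − 0.765000) = 0.937725
Series (U1 and [0.937725]): 0.872000 × 0.937725 = 0.817696
Parallel ([0.817696] and U4): 1 − (1 − 0.817696)(1 − 0.937000) = 0.988515
Parallel (U5 and U6): 1 − (1 − 0.756000)(1 − 0.841000) = 0.961204
Series ([0.988515] and [0.961204]): 0.988515 × 0.961204 = 0.950165
Parallel ([0.950165] and U7): 1 − (1 − 0.950165)(1 − 0.747000) = 0.9874

0.9874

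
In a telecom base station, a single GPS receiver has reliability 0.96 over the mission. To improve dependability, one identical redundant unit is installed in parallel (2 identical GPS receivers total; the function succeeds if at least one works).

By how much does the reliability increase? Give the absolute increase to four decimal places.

R_before = 0.96
R_after = 1 − (1 − 0.96)^2 = 0.9984
ΔR = 0.9984 − 0.96 = 0.0384

0.0384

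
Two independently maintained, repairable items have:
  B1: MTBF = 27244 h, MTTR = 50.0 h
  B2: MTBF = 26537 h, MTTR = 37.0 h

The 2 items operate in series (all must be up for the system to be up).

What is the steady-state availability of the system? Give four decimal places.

0.9968

A(B1) = MTBF/(MTBF+MTTR) = 27244/(27244+50.0) = 0.998168
A(B2) = MTBF/(MTBF+MTTR) = 26537/(26537+37.0) = 0.998608
Series availability: 0.998168 × 0.998608 = 0.9968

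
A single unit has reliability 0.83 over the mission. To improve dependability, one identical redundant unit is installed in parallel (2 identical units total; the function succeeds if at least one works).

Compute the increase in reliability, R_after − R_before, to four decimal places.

R_before = 0.83
R_after = 1 − (1 − 0.83)^2 = 0.9711
ΔR = 0.9711 − 0.83 = 0.1411

0.1411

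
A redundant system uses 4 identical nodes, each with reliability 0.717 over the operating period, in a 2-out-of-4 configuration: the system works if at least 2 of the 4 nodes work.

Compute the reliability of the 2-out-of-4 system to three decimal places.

0.929

R = Σ_{i=2}^{4} C(4,i) p^i (1−p)^{4−i} with p = 0.717
C(4,2)·0.717^2·0.283^2 = 0.24704
C(4,3)·0.717^3·0.283^1 = 0.41726
C(4,4)·0.717^4·0.283^0 = 0.26429
Sum = 0.929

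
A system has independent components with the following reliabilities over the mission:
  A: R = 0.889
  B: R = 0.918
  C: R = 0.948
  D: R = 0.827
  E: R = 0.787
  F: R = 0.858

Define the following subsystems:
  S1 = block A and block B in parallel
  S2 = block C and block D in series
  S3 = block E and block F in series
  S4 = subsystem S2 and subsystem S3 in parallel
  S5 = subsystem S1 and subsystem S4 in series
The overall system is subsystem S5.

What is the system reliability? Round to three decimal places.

0.921

Parallel (A and B): 1 − (1 − 0.88900)(1 − 0.91800) = 0.99090
Series (C and D): 0.94800 × 0.82700 = 0.78400
Series (E and F): 0.78700 × 0.85800 = 0.67525
Parallel ([0.78400] and [0.67525]): 1 − (1 − 0.78400)(1 − 0.67525) = 0.92985
Series ([0.99090] and [0.92985]): 0.99090 × 0.92985 = 0.921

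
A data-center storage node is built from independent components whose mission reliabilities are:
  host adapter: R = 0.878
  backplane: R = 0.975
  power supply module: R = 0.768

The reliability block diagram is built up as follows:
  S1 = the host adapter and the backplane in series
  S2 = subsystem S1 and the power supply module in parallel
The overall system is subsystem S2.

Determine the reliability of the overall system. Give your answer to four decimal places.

0.9666

Series (host adapter and backplane): 0.878000 × 0.975000 = 0.856050
Parallel ([0.856050] and power supply module): 1 − (1 − 0.856050)(1 − 0.768000) = 0.9666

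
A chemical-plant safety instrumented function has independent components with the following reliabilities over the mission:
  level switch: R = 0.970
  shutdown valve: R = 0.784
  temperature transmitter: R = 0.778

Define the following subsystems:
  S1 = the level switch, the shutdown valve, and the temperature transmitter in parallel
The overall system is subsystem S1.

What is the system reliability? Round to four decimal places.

Parallel (level switch, shutdown valve, and temperature transmitter): 1 − (1 − 0.970000)(1 − 0.784000)(1 − 0.778000) = 0.9986

0.9986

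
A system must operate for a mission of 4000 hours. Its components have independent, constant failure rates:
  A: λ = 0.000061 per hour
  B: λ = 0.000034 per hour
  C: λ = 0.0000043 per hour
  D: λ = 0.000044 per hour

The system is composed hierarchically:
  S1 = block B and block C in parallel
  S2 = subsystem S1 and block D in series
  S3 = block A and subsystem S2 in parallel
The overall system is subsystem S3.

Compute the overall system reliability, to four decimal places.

0.9647

R(A) = exp(−0.000061 × 4000) = 0.783488
R(B) = exp(−0.000034 × 4000) = 0.872843
R(C) = exp(−0.0000043 × 4000) = 0.982947
R(D) = exp(−0.000044 × 4000) = 0.838618
Parallel (B and C): 1 − (1 − 0.872843)(1 − 0.982947) = 0.997832
Series ([0.997832] and D): 0.997832 × 0.838618 = 0.836800
Parallel (A and [0.836800]): 1 − (1 − 0.783488)(1 − 0.836800) = 0.9647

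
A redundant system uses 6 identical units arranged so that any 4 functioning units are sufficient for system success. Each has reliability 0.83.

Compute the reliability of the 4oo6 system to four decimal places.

0.9345

R = Σ_{i=4}^{6} C(6,i) p^i (1−p)^{6−i} with p = 0.83
C(6,4)·0.83^4·0.17^2 = 0.205732
C(6,5)·0.83^5·0.17^1 = 0.401782
C(6,6)·0.83^6·0.17^0 = 0.326940
Sum = 0.9345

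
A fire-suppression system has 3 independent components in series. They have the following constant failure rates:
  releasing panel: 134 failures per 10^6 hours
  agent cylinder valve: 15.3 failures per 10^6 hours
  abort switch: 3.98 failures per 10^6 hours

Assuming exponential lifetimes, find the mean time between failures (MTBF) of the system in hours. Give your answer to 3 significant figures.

Series of exponential components: λ_sys = Σ λ_i
λ_sys = 0.000134 + 0.0000153 + 0.00000398 = 1.5328e-04 /h
MTBF = 1 / λ_sys = 6520 h

6520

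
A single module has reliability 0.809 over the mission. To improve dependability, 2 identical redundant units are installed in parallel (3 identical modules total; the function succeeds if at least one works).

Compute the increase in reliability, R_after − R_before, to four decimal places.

0.1840

R_before = 0.809
R_after = 1 − (1 − 0.809)^3 = 0.9930
ΔR = 0.9930 − 0.809 = 0.1840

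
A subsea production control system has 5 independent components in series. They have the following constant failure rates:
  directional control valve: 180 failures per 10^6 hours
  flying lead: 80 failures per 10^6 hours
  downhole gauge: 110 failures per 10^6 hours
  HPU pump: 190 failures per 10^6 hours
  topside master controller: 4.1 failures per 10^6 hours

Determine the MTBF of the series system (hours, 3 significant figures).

1770

Series of exponential components: λ_sys = Σ λ_i
λ_sys = 0.00018 + 0.000080 + 0.00011 + 0.00019 + 0.0000041 = 5.6410e-04 /h
MTBF = 1 / λ_sys = 1770 h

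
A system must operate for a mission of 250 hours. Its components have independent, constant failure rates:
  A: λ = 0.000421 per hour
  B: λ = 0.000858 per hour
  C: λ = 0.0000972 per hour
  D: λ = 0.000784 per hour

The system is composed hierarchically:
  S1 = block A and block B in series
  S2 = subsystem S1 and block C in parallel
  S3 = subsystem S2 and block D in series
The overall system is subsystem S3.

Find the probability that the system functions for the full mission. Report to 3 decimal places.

R(A) = exp(−0.000421 × 250) = 0.90010
R(B) = exp(−0.000858 × 250) = 0.80694
R(C) = exp(−0.0000972 × 250) = 0.97599
R(D) = exp(−0.000784 × 250) = 0.82201
Series (A and B): 0.90010 × 0.80694 = 0.72633
Parallel ([0.72633] and C): 1 − (1 − 0.72633)(1 − 0.97599) = 0.99343
Series ([0.99343] and D): 0.99343 × 0.82201 = 0.817

0.817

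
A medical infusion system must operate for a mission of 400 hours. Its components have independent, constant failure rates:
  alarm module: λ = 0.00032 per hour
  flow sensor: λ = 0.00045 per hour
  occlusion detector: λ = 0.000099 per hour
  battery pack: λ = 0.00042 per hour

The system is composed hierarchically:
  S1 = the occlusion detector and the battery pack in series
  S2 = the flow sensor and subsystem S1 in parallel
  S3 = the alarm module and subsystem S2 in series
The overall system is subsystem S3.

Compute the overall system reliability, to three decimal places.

R(alarm module) = exp(−0.00032 × 400) = 0.87985
R(flow sensor) = exp(−0.00045 × 400) = 0.83527
R(occlusion detector) = exp(−0.000099 × 400) = 0.96117
R(battery pack) = exp(−0.00042 × 400) = 0.84535
Series (occlusion detector and battery pack): 0.96117 × 0.84535 = 0.81253
Parallel (flow sensor and [0.81253]): 1 − (1 − 0.83527)(1 − 0.81253) = 0.96912
Series (alarm module and [0.96912]): 0.87985 × 0.96912 = 0.853

0.853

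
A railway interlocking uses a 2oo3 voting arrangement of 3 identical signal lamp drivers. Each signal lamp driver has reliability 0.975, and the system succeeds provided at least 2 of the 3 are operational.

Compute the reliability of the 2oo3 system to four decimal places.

R = Σ_{i=2}^{3} C(3,i) p^i (1−p)^{3−i} with p = 0.975
C(3,2)·0.975^2·0.025^1 = 0.071297
C(3,3)·0.975^3·0.025^0 = 0.926859
Sum = 0.9982

0.9982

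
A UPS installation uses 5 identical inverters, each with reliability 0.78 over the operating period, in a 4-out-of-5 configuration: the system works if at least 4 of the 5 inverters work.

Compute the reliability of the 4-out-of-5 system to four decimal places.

R = Σ_{i=4}^{5} C(5,i) p^i (1−p)^{5−i} with p = 0.78
C(5,4)·0.78^4·0.22^1 = 0.407166
C(5,5)·0.78^5·0.22^0 = 0.288717
Sum = 0.6959

0.6959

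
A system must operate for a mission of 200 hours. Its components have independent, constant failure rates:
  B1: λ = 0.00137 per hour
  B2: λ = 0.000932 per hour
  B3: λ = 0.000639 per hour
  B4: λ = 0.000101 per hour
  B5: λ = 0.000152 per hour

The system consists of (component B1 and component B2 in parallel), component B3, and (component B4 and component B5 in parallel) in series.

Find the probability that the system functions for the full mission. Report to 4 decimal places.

R(B1) = exp(−0.00137 × 200) = 0.760332
R(B2) = exp(−0.000932 × 200) = 0.829942
R(B3) = exp(−0.000639 × 200) = 0.880029
R(B4) = exp(−0.000101 × 200) = 0.980003
R(B5) = exp(−0.000152 × 200) = 0.970057
Parallel (B1 and B2): 1 − (1 − 0.760332)(1 − 0.829942) = 0.959243
Parallel (B4 and B5): 1 − (1 − 0.980003)(1 − 0.970057) = 0.999401
Series ([0.959243], B3, and [0.999401]): 0.959243 × 0.880029 × 0.999401 = 0.8437

0.8437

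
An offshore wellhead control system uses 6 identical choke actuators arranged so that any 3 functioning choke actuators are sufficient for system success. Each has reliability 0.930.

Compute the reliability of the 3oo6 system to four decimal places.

R = Σ_{i=3}^{6} C(6,i) p^i (1−p)^{6−i} with p = 0.930
C(6,3)·0.930^3·0.070^3 = 0.005518
C(6,4)·0.930^4·0.070^2 = 0.054982
C(6,5)·0.930^5·0.070^1 = 0.292189
C(6,6)·0.930^6·0.070^0 = 0.646990
Sum = 0.9997

0.9997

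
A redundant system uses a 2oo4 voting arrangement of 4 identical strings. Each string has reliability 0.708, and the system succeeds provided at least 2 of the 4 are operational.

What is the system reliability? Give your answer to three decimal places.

0.922

R = Σ_{i=2}^{4} C(4,i) p^i (1−p)^{4−i} with p = 0.708
C(4,2)·0.708^2·0.292^2 = 0.25644
C(4,3)·0.708^3·0.292^1 = 0.41452
C(4,4)·0.708^4·0.292^0 = 0.25127
Sum = 0.922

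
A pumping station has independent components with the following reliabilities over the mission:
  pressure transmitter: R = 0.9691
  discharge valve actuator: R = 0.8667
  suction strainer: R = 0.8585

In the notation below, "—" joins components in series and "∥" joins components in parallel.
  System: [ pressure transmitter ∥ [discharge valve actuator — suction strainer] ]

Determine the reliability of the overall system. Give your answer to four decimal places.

0.9921

Series (discharge valve actuator and suction strainer): 0.866700 × 0.858500 = 0.744062
Parallel (pressure transmitter and [0.744062]): 1 − (1 − 0.969100)(1 − 0.744062) = 0.9921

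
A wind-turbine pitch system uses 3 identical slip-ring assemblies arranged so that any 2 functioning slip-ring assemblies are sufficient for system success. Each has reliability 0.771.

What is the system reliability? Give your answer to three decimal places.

R = Σ_{i=2}^{3} C(3,i) p^i (1−p)^{3−i} with p = 0.771
C(3,2)·0.771^2·0.229^1 = 0.40838
C(3,3)·0.771^3·0.229^0 = 0.45831
Sum = 0.867

0.867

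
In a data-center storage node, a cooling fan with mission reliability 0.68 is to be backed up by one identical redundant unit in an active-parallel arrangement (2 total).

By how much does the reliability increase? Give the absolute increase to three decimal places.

R_before = 0.68
R_after = 1 − (1 − 0.68)^2 = 0.898
ΔR = 0.898 − 0.68 = 0.218

0.218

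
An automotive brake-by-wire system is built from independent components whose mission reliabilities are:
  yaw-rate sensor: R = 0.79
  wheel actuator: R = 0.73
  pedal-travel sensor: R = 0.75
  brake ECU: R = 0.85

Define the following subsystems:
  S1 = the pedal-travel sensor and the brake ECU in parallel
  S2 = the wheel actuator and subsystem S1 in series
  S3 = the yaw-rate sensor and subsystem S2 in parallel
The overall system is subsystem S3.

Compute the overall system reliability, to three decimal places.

0.938

Parallel (pedal-travel sensor and brake ECU): 1 − (1 − 0.75000)(1 − 0.85000) = 0.96250
Series (wheel actuator and [0.96250]): 0.73000 × 0.96250 = 0.70263
Parallel (yaw-rate sensor and [0.70263]): 1 − (1 − 0.79000)(1 − 0.70263) = 0.938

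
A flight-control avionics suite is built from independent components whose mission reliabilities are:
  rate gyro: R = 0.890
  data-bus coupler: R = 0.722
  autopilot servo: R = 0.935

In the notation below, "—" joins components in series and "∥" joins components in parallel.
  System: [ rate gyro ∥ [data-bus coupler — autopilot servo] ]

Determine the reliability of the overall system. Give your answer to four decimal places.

0.9643

Series (data-bus coupler and autopilot servo): 0.722000 × 0.935000 = 0.675070
Parallel (rate gyro and [0.675070]): 1 − (1 − 0.890000)(1 − 0.675070) = 0.9643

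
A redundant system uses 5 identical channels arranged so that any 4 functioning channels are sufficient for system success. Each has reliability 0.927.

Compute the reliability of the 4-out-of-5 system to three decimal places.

R = Σ_{i=4}^{5} C(5,i) p^i (1−p)^{5−i} with p = 0.927
C(5,4)·0.927^4·0.073^1 = 0.26953
C(5,5)·0.927^5·0.073^0 = 0.68454
Sum = 0.954

0.954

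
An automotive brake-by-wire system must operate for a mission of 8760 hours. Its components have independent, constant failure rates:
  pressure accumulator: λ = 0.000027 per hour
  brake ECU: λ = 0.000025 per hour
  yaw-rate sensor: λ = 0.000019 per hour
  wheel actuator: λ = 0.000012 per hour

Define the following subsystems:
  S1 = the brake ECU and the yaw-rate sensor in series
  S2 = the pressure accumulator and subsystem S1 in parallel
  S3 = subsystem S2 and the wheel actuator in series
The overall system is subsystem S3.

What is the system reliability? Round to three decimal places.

R(pressure accumulator) = exp(−0.000027 × 8760) = 0.78937
R(brake ECU) = exp(−0.000025 × 8760) = 0.80332
R(yaw-rate sensor) = exp(−0.000019 × 8760) = 0.84667
R(wheel actuator) = exp(−0.000012 × 8760) = 0.90022
Series (brake ECU and yaw-rate sensor): 0.80332 × 0.84667 = 0.68015
Parallel (pressure accumulator and [0.68015]): 1 − (1 − 0.78937)(1 − 0.68015) = 0.93263
Series ([0.93263] and wheel actuator): 0.93263 × 0.90022 = 0.840

0.840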